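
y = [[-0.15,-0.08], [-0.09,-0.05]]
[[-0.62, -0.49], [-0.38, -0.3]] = y@[[2.93, 1.84], [2.3, 2.69]]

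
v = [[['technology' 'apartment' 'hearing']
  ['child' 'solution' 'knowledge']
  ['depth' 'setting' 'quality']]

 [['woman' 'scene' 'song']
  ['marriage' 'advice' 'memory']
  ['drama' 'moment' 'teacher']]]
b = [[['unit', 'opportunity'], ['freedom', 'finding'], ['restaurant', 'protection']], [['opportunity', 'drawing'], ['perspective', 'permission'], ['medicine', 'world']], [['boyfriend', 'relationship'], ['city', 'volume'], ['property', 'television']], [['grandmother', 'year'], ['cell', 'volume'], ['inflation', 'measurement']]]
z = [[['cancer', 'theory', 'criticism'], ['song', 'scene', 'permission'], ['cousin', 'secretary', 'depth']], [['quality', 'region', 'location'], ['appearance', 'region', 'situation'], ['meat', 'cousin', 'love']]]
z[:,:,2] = [['criticism', 'permission', 'depth'], ['location', 'situation', 'love']]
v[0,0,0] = 'technology'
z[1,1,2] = 'situation'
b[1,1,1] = 'permission'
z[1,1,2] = 'situation'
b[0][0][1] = 'opportunity'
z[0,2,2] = 'depth'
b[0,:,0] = ['unit', 'freedom', 'restaurant']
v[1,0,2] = 'song'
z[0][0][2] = 'criticism'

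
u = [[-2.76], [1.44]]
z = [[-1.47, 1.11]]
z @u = [[5.66]]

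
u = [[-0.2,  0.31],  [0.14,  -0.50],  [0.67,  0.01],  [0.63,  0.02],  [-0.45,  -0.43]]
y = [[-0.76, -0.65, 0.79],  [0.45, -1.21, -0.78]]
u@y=[[0.29, -0.25, -0.4], [-0.33, 0.51, 0.5], [-0.50, -0.45, 0.52], [-0.47, -0.43, 0.48], [0.15, 0.81, -0.02]]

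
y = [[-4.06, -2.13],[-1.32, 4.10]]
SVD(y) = [[-0.82,0.57],[0.57,0.82]] @ diag([4.835169022474289, 4.024181969556673]) @ [[0.53,0.85], [-0.85,0.53]]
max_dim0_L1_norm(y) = 6.23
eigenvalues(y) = [-4.39, 4.43]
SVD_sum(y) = [[-2.11, -3.36], [1.47, 2.35]] + [[-1.95, 1.23], [-2.79, 1.75]]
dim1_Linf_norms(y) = [4.06, 4.1]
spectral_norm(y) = 4.84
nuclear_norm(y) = 8.86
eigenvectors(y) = [[-0.99, 0.24], [-0.15, -0.97]]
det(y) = -19.46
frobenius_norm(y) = 6.29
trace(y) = 0.04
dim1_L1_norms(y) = [6.19, 5.42]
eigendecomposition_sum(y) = [[-4.23, -1.06], [-0.66, -0.16]] + [[0.17, -1.07], [-0.66, 4.26]]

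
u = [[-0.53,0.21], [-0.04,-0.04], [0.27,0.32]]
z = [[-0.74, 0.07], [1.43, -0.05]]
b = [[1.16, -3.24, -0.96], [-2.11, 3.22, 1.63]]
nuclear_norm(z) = 1.65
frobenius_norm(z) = 1.61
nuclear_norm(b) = 6.15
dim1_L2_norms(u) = [0.57, 0.06, 0.42]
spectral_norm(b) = 5.46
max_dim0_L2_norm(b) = 4.57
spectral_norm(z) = 1.61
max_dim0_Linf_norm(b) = 3.24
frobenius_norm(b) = 5.50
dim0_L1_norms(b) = [3.27, 6.46, 2.59]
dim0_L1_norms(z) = [2.17, 0.12]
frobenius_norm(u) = 0.71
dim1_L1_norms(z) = [0.81, 1.48]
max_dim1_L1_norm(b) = 6.96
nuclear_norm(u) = 0.98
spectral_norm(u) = 0.60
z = b @ u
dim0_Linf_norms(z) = [1.43, 0.07]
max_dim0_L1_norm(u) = 0.84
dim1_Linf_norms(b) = [3.24, 3.22]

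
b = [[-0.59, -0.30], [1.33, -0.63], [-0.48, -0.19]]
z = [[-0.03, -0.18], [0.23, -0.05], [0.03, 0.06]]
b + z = [[-0.62, -0.48], [1.56, -0.68], [-0.45, -0.13]]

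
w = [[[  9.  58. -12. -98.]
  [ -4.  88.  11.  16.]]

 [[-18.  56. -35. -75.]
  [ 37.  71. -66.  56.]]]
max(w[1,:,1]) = 71.0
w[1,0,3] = -75.0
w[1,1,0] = 37.0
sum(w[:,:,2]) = -102.0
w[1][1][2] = -66.0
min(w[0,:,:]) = -98.0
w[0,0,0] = 9.0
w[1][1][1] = 71.0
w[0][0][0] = 9.0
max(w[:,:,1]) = 88.0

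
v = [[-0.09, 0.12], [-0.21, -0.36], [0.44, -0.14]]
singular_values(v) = [0.5, 0.4]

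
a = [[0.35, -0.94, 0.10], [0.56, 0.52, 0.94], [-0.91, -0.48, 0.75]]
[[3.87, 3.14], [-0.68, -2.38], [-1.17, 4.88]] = a @[[2.58, -2.3], [-3.21, -4.08], [-0.49, 1.1]]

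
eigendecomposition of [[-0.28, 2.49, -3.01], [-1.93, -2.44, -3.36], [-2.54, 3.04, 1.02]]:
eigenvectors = [[(0.72+0j),0.07-0.54j,0.07+0.54j], [0.16+0.00j,0.69+0.00j,(0.69-0j)], [-0.67+0.00j,(-0.05-0.47j),(-0.05+0.47j)]]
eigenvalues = [(3.05+0j), (-2.38+3.76j), (-2.38-3.76j)]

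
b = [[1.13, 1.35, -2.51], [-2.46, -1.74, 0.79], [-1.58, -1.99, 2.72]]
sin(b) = [[0.51, -0.03, 0.23], [-1.68, -0.55, -1.01], [-0.78, -0.42, -0.17]]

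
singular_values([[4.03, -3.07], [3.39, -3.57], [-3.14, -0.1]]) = [7.43, 2.13]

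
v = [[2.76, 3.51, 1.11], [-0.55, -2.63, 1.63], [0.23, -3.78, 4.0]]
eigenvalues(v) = [-0.01, 0.3, 3.84]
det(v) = -0.01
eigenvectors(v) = [[-0.76, 0.79, 0.82], [0.45, -0.41, 0.07], [0.47, -0.46, 0.57]]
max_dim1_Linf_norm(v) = 4.0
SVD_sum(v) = [[0.57, 2.49, -1.47], [-0.61, -2.66, 1.57], [-0.99, -4.35, 2.56]] + [[2.19, 1.02, 2.58], [0.06, 0.03, 0.06], [1.22, 0.57, 1.44]] + [[0.0, -0.00, -0.00], [0.00, -0.00, -0.0], [-0.00, 0.00, 0.00]]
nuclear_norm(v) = 10.76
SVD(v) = [[-0.44, -0.87, -0.21], [0.47, -0.02, -0.88], [0.77, -0.49, 0.42]] @ diag([6.708861408409854, 4.04704563647114, 0.0004680478817603593]) @ [[-0.19, -0.85, 0.5],[-0.62, -0.29, -0.73],[-0.76, 0.45, 0.47]]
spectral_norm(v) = 6.71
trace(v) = 4.13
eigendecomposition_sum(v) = [[0.04, 0.17, -0.08], [-0.02, -0.10, 0.05], [-0.03, -0.11, 0.05]] + [[1.27,4.67,-2.44], [-0.66,-2.41,1.26], [-0.75,-2.75,1.44]] + [[1.45, -1.33, 3.63], [0.13, -0.12, 0.32], [1.00, -0.92, 2.52]]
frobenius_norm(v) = 7.84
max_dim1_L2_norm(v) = 5.51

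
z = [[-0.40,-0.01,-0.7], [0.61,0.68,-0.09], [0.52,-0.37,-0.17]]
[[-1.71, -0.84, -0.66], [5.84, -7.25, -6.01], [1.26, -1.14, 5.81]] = z@[[5.08, -4.92, 2.85], [3.97, -5.7, -11.46], [-0.51, 4.09, -0.52]]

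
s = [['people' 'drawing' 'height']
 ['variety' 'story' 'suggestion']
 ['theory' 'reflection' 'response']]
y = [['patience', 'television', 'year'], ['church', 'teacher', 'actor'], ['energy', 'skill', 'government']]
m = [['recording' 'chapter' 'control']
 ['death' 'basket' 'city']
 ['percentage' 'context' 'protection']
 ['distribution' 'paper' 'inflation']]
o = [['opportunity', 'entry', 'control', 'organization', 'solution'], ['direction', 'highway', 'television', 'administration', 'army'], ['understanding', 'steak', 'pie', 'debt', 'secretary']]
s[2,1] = 'reflection'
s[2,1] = 'reflection'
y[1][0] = 'church'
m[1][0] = 'death'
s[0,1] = 'drawing'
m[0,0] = 'recording'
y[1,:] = ['church', 'teacher', 'actor']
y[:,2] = ['year', 'actor', 'government']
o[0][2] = 'control'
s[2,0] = 'theory'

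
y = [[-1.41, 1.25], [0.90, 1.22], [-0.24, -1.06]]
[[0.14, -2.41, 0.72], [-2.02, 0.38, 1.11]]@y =[[-2.54, -3.53], [2.92, -3.24]]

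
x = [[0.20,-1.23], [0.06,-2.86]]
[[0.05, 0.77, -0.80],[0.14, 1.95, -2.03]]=x @ [[-0.04, -0.41, 0.43], [-0.05, -0.69, 0.72]]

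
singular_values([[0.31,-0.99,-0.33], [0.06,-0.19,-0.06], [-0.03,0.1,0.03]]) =[1.11, 0.0, 0.0]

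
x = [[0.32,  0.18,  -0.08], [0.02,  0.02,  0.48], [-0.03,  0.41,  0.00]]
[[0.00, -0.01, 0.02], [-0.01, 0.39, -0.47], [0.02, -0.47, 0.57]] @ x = [[-0.0, 0.01, -0.00], [0.02, -0.19, 0.19], [-0.02, 0.23, -0.23]]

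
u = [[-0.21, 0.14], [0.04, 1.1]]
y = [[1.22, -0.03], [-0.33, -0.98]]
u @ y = [[-0.3, -0.13], [-0.31, -1.08]]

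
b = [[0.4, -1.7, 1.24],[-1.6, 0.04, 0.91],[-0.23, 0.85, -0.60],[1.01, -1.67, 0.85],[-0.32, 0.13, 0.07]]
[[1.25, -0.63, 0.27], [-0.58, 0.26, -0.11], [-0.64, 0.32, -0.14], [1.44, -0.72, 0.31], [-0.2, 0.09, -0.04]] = b @ [[0.45, -0.18, 0.09], [-0.5, 0.30, -0.11], [0.18, -0.04, 0.04]]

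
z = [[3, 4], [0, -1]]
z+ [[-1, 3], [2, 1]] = [[2, 7], [2, 0]]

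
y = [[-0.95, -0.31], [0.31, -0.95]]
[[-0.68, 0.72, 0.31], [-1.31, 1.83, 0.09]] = y @ [[0.24,-0.12,-0.27], [1.46,-1.97,-0.18]]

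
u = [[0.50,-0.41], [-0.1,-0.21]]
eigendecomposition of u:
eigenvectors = [[0.99,0.47], [-0.13,0.88]]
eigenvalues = [0.55, -0.26]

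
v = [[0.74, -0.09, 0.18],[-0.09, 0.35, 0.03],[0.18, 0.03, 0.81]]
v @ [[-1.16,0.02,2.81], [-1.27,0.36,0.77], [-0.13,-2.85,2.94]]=[[-0.77, -0.53, 2.54], [-0.34, 0.04, 0.10], [-0.35, -2.29, 2.91]]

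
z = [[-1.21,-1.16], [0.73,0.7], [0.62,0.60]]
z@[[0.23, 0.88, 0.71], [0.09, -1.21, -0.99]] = [[-0.38, 0.34, 0.29], [0.23, -0.20, -0.17], [0.20, -0.18, -0.15]]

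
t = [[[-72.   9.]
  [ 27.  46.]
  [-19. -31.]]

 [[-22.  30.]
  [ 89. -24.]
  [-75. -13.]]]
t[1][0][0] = -22.0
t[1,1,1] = -24.0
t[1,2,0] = -75.0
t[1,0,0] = -22.0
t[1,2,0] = -75.0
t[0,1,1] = 46.0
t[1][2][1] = -13.0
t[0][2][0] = -19.0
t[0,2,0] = -19.0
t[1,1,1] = -24.0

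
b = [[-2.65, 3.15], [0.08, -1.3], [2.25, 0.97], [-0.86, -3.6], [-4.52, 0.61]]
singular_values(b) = [6.05, 4.75]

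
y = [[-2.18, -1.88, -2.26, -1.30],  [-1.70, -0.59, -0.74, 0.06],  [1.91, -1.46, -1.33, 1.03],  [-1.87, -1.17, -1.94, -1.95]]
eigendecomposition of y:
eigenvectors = [[0.36-0.40j, (0.36+0.4j), -0.12+0.00j, (-0.38+0j)], [(0.19-0.17j), (0.19+0.17j), (0.73+0j), -0.63+0.00j], [(-0.58+0j), -0.58-0.00j, (-0.62+0j), (0.67+0j)], [(0.42-0.37j), (0.42+0.37j), (0.25+0j), (0.13+0j)]]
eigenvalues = [(-2.77+1.55j), (-2.77-1.55j), (0.33+0j), (-0.85+0j)]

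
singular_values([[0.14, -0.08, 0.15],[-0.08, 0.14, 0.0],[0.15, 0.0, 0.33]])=[0.42, 0.18, 0.02]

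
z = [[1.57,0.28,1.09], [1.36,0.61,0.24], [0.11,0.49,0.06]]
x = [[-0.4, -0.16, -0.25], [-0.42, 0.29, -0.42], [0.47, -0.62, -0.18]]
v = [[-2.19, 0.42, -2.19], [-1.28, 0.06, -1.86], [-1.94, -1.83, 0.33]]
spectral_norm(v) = 3.99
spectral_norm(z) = 2.39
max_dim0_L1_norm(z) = 3.04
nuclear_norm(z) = 3.37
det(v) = 3.72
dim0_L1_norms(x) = [1.29, 1.07, 0.85]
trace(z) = 2.24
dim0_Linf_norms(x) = [0.47, 0.62, 0.42]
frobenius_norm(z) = 2.50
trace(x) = -0.29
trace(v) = -1.80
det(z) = 0.51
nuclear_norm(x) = 1.79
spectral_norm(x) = 0.95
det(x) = 0.14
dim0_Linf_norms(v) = [2.19, 1.83, 2.19]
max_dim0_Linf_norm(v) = 2.19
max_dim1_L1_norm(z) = 2.94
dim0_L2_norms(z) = [2.08, 0.83, 1.12]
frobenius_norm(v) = 4.70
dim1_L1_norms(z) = [2.94, 2.21, 0.66]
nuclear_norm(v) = 6.82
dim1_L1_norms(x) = [0.81, 1.13, 1.27]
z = x @ v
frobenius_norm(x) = 1.15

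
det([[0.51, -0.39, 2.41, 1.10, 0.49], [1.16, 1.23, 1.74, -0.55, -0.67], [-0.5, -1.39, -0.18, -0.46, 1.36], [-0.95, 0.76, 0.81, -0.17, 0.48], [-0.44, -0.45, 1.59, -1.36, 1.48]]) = -2.321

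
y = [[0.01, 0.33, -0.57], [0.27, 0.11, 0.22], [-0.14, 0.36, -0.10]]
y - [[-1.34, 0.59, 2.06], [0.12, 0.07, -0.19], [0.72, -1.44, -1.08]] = [[1.35,-0.26,-2.63],[0.15,0.04,0.41],[-0.86,1.8,0.98]]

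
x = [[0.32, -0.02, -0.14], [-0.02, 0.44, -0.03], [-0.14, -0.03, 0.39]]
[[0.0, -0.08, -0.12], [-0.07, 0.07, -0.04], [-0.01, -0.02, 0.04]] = x@ [[-0.03,-0.33,-0.42],[-0.16,0.13,-0.12],[-0.06,-0.17,-0.07]]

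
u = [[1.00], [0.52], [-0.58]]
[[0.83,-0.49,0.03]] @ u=[[0.56]]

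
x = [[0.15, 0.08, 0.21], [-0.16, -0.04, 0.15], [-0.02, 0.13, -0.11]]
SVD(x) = [[-0.86, -0.46, -0.21], [-0.34, 0.83, -0.45], [0.38, -0.32, -0.87]] @ diag([0.2856068241302774, 0.23336509604231462, 0.1267654288809774]) @ [[-0.29, -0.02, -0.96], [-0.84, -0.48, 0.27], [0.46, -0.88, -0.12]]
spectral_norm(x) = 0.29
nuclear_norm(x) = 0.65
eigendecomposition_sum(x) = [[0.08+0.05j,0.05-0.06j,(0.08-0.04j)], [(-0.07+0.04j),(0.02+0.06j),0.07j], [(-0.02+0.03j),0.02+0.02j,(0.02+0.04j)]] + [[(0.08-0.05j), 0.05+0.06j, 0.08+0.04j], [-0.07-0.04j, 0.02-0.06j, -0.07j], [-0.02-0.03j, (0.02-0.02j), 0.02-0.04j]] + [[-0.01-0.00j,(-0.03-0j),(0.05-0j)], [-0.03-0.00j,-0.09-0.00j,0.15-0.00j], [(0.03+0j),(0.08+0j),-0.14+0.00j]]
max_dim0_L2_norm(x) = 0.28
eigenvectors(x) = [[-0.74+0.00j, (-0.74-0j), -0.22+0.00j], [0.26-0.54j, (0.26+0.54j), (-0.7+0j)], [0.01-0.31j, (0.01+0.31j), 0.68+0.00j]]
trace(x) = -0.00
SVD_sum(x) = [[0.07, 0.01, 0.24],  [0.03, 0.00, 0.09],  [-0.03, -0.0, -0.10]] + [[0.09, 0.05, -0.03], [-0.16, -0.09, 0.05], [0.06, 0.04, -0.02]] + [[-0.01, 0.02, 0.0], [-0.03, 0.05, 0.01], [-0.05, 0.10, 0.01]]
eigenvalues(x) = [(0.12+0.15j), (0.12-0.15j), (-0.24+0j)]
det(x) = -0.01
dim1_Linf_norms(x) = [0.21, 0.16, 0.13]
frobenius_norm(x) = 0.39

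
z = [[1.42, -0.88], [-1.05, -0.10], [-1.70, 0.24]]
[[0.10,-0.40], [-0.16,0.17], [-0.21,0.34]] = z@[[0.14, -0.18], [0.11, 0.16]]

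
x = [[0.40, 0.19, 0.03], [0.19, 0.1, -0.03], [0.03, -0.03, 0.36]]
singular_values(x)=[0.49, 0.36, 0.0]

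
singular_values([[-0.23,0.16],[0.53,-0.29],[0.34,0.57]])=[0.67, 0.66]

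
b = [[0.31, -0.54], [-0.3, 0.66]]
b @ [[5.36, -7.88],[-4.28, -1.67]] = [[3.97, -1.54], [-4.43, 1.26]]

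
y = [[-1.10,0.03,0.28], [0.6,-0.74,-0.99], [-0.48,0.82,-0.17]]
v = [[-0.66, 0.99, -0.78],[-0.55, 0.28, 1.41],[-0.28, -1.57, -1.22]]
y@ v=[[0.63,  -1.52,  0.56],  [0.29,  1.94,  -0.3],  [-0.09,  0.02,  1.74]]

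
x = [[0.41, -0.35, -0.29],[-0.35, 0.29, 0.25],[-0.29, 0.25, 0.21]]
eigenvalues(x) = [0.91, 0.0, -0.01]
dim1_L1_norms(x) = [1.05, 0.89, 0.75]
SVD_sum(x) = [[0.41,-0.35,-0.29],[-0.35,0.29,0.25],[-0.29,0.25,0.21]] + [[-0.00, -0.0, 0.00], [-0.00, -0.00, 0.00], [0.00, 0.00, -0.0]] + [[0.0, 0.00, 0.00], [0.0, 0.00, 0.0], [0.00, 0.00, 0.0]]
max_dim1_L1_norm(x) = 1.05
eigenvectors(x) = [[-0.67, 0.59, -0.44], [0.57, 0.03, -0.82], [0.48, 0.80, 0.35]]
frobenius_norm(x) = 0.91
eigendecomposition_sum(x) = [[0.41, -0.35, -0.29], [-0.35, 0.29, 0.25], [-0.29, 0.25, 0.21]] + [[0.00, 0.00, 0.0], [0.00, 0.0, 0.00], [0.0, 0.0, 0.0]] + [[-0.0, -0.0, 0.0], [-0.0, -0.00, 0.00], [0.00, 0.0, -0.0]]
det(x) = -0.00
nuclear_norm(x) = 0.92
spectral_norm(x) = 0.91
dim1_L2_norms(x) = [0.61, 0.52, 0.44]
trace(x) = 0.91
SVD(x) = [[-0.67, -0.44, 0.59],[0.57, -0.82, 0.03],[0.48, 0.35, 0.80]] @ diag([0.9134791224086641, 0.006731593712704422, 0.0032524713040400933]) @ [[-0.67, 0.57, 0.48], [0.44, 0.82, -0.35], [0.59, 0.03, 0.8]]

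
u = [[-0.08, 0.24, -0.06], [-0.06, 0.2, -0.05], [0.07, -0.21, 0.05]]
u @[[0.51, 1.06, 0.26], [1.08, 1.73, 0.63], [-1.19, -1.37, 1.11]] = [[0.29,0.41,0.06],  [0.24,0.35,0.05],  [-0.25,-0.36,-0.06]]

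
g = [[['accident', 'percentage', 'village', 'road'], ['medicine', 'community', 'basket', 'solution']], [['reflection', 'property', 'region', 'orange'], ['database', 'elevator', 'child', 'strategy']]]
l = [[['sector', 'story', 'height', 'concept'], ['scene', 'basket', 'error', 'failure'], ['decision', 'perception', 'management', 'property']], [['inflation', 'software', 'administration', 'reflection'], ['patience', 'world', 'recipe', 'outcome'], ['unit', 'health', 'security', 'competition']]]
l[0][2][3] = 'property'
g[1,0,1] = 'property'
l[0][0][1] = 'story'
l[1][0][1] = 'software'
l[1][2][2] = 'security'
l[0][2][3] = 'property'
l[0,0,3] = 'concept'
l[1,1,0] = 'patience'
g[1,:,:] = [['reflection', 'property', 'region', 'orange'], ['database', 'elevator', 'child', 'strategy']]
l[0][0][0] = 'sector'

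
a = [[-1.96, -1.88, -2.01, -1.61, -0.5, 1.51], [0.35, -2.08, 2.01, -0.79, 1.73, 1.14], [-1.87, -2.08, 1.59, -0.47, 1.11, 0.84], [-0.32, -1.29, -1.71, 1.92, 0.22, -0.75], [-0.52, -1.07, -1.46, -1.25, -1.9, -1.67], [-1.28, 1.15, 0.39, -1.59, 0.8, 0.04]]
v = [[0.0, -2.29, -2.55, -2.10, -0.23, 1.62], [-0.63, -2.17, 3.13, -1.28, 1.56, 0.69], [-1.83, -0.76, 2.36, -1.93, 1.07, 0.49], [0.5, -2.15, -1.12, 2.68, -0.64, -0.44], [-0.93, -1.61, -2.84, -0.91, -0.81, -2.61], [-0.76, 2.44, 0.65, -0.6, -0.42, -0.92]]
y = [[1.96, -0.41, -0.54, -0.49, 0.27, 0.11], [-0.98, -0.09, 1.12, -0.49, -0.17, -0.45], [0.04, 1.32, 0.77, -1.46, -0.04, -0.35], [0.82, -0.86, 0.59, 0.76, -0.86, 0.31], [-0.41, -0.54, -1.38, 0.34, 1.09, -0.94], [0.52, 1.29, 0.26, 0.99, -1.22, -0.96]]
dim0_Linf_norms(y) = [1.96, 1.32, 1.38, 1.46, 1.22, 0.96]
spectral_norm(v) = 6.38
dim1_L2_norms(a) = [4.07, 3.66, 3.54, 3.0, 3.39, 2.51]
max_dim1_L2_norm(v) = 4.45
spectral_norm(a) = 5.18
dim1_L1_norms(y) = [3.78, 3.3, 3.98, 4.2, 4.7, 5.24]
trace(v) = 1.14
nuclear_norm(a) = 18.15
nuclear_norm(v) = 19.88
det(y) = -0.21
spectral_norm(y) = 2.91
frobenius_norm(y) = 5.00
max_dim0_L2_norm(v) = 5.62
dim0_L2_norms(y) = [2.43, 2.15, 2.11, 2.07, 1.88, 1.5]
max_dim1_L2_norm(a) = 4.07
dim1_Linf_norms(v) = [2.55, 3.13, 2.36, 2.68, 2.84, 2.44]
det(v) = -92.59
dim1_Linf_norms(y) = [1.96, 1.12, 1.46, 0.86, 1.38, 1.29]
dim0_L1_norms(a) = [6.3, 9.55, 9.17, 7.63, 6.26, 5.95]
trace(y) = 3.53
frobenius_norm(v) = 9.74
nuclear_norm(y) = 10.68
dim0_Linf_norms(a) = [1.96, 2.08, 2.01, 1.92, 1.9, 1.67]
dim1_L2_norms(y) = [2.15, 1.64, 2.14, 1.78, 2.13, 2.32]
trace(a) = -2.39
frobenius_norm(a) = 8.32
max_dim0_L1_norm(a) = 9.55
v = y + a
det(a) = 297.19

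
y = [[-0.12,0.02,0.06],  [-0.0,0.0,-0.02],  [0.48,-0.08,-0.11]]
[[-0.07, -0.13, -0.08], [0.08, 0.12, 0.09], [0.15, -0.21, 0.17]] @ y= [[-0.03, 0.00, 0.01], [0.03, -0.01, -0.01], [0.06, -0.01, -0.01]]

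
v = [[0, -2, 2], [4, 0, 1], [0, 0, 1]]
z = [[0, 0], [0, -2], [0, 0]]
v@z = [[0, 4], [0, 0], [0, 0]]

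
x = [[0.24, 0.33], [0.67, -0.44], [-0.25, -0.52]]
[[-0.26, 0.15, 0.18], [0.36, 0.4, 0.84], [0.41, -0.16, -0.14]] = x @ [[0.02,  0.61,  1.09],[-0.79,  0.01,  -0.26]]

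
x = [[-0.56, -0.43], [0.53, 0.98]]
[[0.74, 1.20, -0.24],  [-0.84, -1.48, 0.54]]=x @ [[-1.14, -1.68, -0.01], [-0.24, -0.6, 0.56]]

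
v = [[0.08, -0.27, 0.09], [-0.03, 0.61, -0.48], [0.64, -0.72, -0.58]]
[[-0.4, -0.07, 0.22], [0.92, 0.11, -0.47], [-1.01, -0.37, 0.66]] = v@ [[-0.94,0.99,-0.15],[1.02,0.80,-0.91],[-0.56,0.73,-0.17]]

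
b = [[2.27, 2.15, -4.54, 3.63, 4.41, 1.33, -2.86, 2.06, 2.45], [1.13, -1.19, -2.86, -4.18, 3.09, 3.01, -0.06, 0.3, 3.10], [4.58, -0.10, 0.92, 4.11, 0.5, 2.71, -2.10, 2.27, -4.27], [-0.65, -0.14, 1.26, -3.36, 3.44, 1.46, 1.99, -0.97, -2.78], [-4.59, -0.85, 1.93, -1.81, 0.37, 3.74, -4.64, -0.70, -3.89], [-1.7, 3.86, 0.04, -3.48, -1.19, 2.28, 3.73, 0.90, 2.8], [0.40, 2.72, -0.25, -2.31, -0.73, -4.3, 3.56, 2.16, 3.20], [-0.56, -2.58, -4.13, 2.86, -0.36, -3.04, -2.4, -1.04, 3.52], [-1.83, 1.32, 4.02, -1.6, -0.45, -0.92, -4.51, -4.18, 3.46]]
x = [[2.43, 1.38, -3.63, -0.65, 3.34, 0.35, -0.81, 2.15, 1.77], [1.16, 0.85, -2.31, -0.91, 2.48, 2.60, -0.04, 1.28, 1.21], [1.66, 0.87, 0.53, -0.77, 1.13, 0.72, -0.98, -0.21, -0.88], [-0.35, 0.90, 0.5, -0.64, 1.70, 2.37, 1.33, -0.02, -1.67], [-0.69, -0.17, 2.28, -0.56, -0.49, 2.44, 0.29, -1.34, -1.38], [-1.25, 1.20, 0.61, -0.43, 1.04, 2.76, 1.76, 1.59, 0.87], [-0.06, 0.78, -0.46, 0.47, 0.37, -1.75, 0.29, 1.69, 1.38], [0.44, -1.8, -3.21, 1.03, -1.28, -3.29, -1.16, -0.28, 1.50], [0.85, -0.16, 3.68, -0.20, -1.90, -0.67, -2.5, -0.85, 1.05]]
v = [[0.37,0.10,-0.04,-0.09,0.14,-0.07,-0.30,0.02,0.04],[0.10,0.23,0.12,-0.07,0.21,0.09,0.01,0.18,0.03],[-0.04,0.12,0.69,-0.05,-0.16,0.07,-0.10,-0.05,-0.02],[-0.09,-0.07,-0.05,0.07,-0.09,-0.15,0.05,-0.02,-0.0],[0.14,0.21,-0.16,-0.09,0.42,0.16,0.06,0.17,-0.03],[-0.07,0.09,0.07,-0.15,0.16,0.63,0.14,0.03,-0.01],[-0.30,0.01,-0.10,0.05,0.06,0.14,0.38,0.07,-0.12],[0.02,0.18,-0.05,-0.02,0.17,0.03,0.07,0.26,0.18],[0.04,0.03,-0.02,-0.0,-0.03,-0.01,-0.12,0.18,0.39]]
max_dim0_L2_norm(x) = 6.98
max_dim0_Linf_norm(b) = 4.64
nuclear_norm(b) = 62.23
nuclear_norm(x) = 28.10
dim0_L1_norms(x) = [8.89, 8.11, 17.21, 5.66, 13.73, 16.95, 9.16, 9.41, 11.71]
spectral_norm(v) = 0.92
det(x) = -0.00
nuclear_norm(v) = 3.45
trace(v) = 3.44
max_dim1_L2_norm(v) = 0.73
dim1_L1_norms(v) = [1.17, 1.04, 1.3, 0.59, 1.44, 1.35, 1.23, 0.98, 0.82]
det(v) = -0.00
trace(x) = 6.50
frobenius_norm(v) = 1.58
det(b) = 563474.45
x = b @ v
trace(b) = 7.27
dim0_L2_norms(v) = [0.52, 0.41, 0.73, 0.23, 0.58, 0.7, 0.54, 0.41, 0.45]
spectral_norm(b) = 12.69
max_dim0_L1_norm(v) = 1.44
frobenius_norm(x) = 13.75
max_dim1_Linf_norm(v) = 0.69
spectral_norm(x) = 8.97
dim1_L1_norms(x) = [16.51, 12.84, 7.75, 9.48, 9.64, 11.51, 7.25, 13.99, 11.86]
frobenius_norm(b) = 24.25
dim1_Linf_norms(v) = [0.37, 0.23, 0.69, 0.15, 0.42, 0.63, 0.38, 0.26, 0.39]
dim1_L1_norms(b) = [25.7, 18.92, 21.56, 16.05, 22.52, 19.98, 19.63, 20.49, 22.29]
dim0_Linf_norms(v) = [0.37, 0.23, 0.69, 0.15, 0.42, 0.63, 0.38, 0.26, 0.39]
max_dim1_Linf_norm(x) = 3.68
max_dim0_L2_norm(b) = 9.96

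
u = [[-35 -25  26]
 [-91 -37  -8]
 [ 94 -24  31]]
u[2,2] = 31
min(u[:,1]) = -37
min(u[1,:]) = -91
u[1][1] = -37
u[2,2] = 31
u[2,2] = 31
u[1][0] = -91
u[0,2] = 26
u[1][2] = -8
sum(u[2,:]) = 101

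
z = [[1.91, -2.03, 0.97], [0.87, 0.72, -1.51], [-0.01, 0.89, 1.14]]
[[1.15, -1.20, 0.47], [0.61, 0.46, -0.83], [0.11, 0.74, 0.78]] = z @ [[0.68, 0.09, 0.03],[0.09, 0.72, 0.09],[0.03, 0.09, 0.61]]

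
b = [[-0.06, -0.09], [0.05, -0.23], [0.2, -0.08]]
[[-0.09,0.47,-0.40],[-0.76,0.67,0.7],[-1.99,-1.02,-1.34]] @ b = [[-0.05, -0.07], [0.22, -0.14], [-0.20, 0.52]]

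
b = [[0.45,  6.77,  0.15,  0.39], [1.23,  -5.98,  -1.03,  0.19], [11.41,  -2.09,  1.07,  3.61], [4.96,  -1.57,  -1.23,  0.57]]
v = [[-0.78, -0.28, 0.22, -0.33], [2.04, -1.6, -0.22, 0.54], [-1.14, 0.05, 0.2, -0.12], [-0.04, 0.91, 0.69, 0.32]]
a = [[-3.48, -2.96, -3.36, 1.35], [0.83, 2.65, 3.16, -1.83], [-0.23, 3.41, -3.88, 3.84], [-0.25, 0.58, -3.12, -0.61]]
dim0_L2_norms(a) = [3.59, 5.27, 6.79, 4.5]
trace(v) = -1.86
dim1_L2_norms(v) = [0.92, 2.66, 1.16, 1.19]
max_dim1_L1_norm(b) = 18.18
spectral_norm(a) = 8.13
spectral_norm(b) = 13.54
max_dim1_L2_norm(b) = 12.2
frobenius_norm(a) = 10.34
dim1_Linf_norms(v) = [0.78, 2.04, 1.14, 0.91]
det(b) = 81.60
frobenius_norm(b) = 16.19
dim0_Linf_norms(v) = [2.04, 1.6, 0.69, 0.54]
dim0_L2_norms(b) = [12.51, 9.4, 1.93, 3.68]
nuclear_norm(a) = 17.81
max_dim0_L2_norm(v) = 2.46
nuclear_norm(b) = 24.42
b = a @ v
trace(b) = -3.89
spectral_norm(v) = 2.94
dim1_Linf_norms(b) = [6.77, 5.98, 11.41, 4.96]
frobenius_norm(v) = 3.27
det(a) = -175.12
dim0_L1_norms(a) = [4.79, 9.6, 13.52, 7.63]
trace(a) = -5.32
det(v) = -0.46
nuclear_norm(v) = 5.03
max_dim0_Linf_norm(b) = 11.41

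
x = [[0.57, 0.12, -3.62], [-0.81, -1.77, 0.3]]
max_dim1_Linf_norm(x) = 3.62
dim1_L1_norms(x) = [4.31, 2.88]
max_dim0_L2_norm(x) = 3.63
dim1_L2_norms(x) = [3.67, 1.97]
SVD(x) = [[-0.98, 0.18], [0.18, 0.98]] @ diag([3.709084993963706, 1.8882236381195052]) @ [[-0.19, -0.12, 0.98], [-0.37, -0.91, -0.18]]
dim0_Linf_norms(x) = [0.81, 1.77, 3.62]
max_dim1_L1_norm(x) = 4.31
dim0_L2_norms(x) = [0.99, 1.77, 3.63]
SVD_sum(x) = [[0.69,0.42,-3.56], [-0.12,-0.08,0.63]] + [[-0.12, -0.30, -0.06],[-0.69, -1.69, -0.33]]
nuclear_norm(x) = 5.60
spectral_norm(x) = 3.71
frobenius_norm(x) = 4.16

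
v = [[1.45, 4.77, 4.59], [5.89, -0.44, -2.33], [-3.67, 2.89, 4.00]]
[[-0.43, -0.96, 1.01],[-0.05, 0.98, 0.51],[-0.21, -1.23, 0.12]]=v @ [[0.01, 0.11, 0.16], [-0.17, -0.12, -0.02], [0.08, -0.12, 0.19]]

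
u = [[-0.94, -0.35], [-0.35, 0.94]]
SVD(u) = [[-0.94, -0.35], [-0.35, 0.94]] @ diag([1.003045362882457, 1.003045362882457]) @ [[1.0, 0.00], [0.0, 1.0]]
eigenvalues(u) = [-1.0, 1.0]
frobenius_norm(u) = 1.42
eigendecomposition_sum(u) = [[-0.97, -0.18],  [-0.18, -0.03]] + [[0.03, -0.18],[-0.17, 0.97]]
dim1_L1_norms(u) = [1.29, 1.29]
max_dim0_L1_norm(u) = 1.29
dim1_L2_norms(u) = [1.0, 1.0]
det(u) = -1.01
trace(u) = 0.00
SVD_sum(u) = [[-0.94, 0.0],[-0.35, 0.0]] + [[0.0, -0.35], [0.0, 0.94]]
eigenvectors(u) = [[-0.98, 0.18], [-0.18, -0.98]]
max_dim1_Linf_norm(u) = 0.94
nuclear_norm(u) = 2.01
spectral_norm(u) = 1.00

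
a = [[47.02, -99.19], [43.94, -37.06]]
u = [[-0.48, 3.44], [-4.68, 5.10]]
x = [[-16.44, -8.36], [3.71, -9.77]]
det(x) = 191.63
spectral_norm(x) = 18.49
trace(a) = 9.96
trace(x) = -26.21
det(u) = 13.65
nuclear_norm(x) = 28.86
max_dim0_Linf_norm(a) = 99.19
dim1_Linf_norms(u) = [3.44, 5.1]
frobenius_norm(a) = 123.91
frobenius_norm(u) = 7.74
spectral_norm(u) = 7.53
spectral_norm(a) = 122.04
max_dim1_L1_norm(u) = 9.78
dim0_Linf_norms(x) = [16.44, 9.77]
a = x @ u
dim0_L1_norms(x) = [20.15, 18.13]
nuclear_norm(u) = 9.34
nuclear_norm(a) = 143.48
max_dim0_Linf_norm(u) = 5.1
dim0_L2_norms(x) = [16.85, 12.86]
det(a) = 2615.85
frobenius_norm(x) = 21.20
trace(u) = 4.62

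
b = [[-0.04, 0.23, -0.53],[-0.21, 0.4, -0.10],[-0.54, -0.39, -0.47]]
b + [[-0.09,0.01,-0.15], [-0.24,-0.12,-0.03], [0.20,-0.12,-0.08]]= [[-0.13, 0.24, -0.68],[-0.45, 0.28, -0.13],[-0.34, -0.51, -0.55]]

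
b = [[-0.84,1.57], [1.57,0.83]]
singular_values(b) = [1.78, 1.77]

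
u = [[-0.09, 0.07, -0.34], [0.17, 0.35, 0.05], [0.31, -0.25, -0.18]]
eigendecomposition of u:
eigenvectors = [[(-0.09-0.66j), (-0.09+0.66j), -0.30+0.00j], [-0.04+0.20j, (-0.04-0.2j), -0.92+0.00j], [(-0.72+0j), (-0.72-0j), (0.24+0j)]]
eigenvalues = [(-0.16+0.36j), (-0.16-0.36j), (0.39+0j)]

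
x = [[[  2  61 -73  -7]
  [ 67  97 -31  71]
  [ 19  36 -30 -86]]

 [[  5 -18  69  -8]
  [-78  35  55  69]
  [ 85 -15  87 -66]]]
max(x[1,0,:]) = 69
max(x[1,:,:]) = 87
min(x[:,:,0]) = -78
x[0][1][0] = 67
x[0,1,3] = 71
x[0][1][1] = 97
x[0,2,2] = -30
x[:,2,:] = [[19, 36, -30, -86], [85, -15, 87, -66]]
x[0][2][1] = 36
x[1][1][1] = 35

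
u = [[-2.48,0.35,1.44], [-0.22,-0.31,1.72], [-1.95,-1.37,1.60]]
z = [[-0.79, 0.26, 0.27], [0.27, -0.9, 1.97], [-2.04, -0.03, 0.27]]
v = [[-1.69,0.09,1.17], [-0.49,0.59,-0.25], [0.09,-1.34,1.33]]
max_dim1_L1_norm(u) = 4.92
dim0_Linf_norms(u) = [2.48, 1.37, 1.72]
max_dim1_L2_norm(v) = 2.06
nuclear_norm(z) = 4.69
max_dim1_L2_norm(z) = 2.18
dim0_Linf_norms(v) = [1.69, 1.34, 1.33]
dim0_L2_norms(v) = [1.76, 1.47, 1.79]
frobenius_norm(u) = 4.44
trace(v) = 0.23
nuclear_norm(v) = 4.08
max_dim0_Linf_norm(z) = 2.04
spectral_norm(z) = 2.22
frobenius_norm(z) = 3.12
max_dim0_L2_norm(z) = 2.2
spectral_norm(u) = 4.07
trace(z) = -1.42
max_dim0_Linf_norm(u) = 2.48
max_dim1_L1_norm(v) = 2.95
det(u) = -6.10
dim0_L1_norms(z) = [3.1, 1.19, 2.51]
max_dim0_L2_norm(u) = 3.16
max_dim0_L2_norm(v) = 1.79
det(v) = 0.00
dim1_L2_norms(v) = [2.06, 0.81, 1.89]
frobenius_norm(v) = 2.91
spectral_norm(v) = 2.29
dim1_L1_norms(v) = [2.95, 1.33, 2.76]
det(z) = -1.42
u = z + v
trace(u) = -1.19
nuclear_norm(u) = 6.55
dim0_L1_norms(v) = [2.27, 2.02, 2.75]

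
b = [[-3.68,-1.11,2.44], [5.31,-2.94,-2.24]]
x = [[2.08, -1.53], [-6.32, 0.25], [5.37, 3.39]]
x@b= [[-15.78, 2.19, 8.50],  [24.59, 6.28, -15.98],  [-1.76, -15.93, 5.51]]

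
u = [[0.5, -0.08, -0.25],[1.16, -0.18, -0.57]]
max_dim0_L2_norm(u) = 1.26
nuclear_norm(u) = 1.43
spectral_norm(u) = 1.42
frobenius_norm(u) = 1.42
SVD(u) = [[-0.40, -0.92], [-0.92, 0.4]] @ diag([1.4218943627624545, 0.004052301118319968]) @ [[-0.89, 0.14, 0.44], [0.45, 0.48, 0.76]]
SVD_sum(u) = [[0.5,-0.08,-0.25], [1.16,-0.18,-0.57]] + [[-0.0, -0.00, -0.00],[0.0, 0.00, 0.0]]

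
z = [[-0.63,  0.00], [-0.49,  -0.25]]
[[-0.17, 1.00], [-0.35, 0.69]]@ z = [[-0.38, -0.25], [-0.12, -0.17]]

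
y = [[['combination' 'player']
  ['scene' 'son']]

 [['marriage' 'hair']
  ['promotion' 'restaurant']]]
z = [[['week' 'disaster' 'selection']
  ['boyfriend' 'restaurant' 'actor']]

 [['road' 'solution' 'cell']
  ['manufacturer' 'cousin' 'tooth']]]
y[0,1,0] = 'scene'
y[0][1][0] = 'scene'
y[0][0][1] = 'player'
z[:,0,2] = ['selection', 'cell']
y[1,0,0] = 'marriage'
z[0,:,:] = [['week', 'disaster', 'selection'], ['boyfriend', 'restaurant', 'actor']]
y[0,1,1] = 'son'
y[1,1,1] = 'restaurant'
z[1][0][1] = 'solution'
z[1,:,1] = ['solution', 'cousin']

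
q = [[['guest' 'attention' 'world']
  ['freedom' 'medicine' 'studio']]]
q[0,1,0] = 'freedom'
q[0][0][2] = 'world'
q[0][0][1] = 'attention'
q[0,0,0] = 'guest'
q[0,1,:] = ['freedom', 'medicine', 'studio']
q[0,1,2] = 'studio'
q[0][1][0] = 'freedom'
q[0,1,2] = 'studio'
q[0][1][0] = 'freedom'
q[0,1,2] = 'studio'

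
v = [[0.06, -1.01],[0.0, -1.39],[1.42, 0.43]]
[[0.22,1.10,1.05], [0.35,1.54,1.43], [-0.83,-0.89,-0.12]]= v @ [[-0.51, -0.29, 0.23], [-0.25, -1.11, -1.03]]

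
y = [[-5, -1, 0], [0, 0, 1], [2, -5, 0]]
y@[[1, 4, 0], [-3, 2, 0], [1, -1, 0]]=[[-2, -22, 0], [1, -1, 0], [17, -2, 0]]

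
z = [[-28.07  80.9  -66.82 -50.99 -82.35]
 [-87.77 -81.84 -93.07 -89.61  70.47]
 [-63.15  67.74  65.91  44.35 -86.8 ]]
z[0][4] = -82.35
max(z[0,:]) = 80.9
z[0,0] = -28.07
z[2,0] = -63.15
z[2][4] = -86.8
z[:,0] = [-28.07, -87.77, -63.15]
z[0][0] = -28.07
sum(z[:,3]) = -96.25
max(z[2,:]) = 67.74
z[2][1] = 67.74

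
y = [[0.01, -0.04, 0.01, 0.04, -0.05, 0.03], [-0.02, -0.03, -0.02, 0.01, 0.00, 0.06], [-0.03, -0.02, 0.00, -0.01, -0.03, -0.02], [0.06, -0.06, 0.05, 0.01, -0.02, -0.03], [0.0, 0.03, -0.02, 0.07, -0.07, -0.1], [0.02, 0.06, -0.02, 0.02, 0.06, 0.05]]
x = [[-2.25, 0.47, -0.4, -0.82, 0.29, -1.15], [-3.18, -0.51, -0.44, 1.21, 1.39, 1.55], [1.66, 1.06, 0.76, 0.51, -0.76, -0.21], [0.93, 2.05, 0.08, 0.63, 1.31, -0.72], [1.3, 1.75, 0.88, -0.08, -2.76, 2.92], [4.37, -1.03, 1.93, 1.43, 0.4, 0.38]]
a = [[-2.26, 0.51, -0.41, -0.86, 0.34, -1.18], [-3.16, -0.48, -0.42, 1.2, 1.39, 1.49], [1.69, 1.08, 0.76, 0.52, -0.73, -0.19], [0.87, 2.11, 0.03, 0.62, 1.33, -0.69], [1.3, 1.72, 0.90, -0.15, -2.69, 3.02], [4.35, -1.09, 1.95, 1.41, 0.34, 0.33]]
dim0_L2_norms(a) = [6.27, 3.2, 2.35, 2.2, 3.42, 3.65]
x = y + a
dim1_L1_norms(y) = [0.18, 0.14, 0.11, 0.23, 0.29, 0.23]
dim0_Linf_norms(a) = [4.35, 2.11, 1.95, 1.41, 2.69, 3.02]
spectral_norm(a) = 6.88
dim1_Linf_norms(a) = [2.26, 3.16, 1.69, 2.11, 3.02, 4.35]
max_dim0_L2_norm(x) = 6.29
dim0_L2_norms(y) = [0.07, 0.1, 0.06, 0.08, 0.11, 0.14]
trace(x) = -3.75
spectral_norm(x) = 6.88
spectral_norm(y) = 0.17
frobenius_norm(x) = 9.21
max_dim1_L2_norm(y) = 0.15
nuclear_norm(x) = 18.38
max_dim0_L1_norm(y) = 0.29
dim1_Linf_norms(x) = [2.25, 3.18, 1.66, 2.05, 2.92, 4.37]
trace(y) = -0.03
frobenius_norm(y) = 0.24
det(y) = 0.00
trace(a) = -3.72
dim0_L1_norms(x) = [13.69, 6.87, 4.49, 4.68, 6.91, 6.93]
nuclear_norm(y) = 0.48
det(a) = -100.60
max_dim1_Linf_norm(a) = 4.35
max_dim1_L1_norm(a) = 9.78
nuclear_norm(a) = 18.45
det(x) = -91.72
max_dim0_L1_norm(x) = 13.69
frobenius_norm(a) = 9.22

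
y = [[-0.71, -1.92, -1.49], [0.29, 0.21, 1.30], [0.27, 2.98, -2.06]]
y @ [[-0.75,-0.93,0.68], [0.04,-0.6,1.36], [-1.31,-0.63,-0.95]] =[[2.41, 2.75, -1.68], [-1.91, -1.21, -0.75], [2.62, -0.74, 6.19]]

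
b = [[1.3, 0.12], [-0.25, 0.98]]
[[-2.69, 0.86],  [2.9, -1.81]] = b@[[-2.29,0.81], [2.37,-1.64]]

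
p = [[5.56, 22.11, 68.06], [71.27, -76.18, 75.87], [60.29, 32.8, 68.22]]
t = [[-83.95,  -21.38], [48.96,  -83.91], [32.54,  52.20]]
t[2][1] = 52.2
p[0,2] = 68.06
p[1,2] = 75.87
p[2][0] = 60.29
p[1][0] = 71.27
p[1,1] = -76.18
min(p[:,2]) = 68.06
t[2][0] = 32.54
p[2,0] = 60.29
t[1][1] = -83.91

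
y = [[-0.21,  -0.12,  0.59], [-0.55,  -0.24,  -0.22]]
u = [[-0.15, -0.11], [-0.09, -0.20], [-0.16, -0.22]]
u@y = [[0.09, 0.04, -0.06],[0.13, 0.06, -0.01],[0.15, 0.07, -0.05]]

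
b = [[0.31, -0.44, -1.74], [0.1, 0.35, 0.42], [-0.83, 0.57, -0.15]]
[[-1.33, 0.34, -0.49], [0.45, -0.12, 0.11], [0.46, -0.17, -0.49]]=b@[[-0.19, 0.08, 0.33], [0.67, -0.21, -0.27], [0.56, -0.13, 0.41]]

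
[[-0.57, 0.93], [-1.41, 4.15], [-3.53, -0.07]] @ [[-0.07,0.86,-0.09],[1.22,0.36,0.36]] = [[1.17,  -0.16,  0.39], [5.16,  0.28,  1.62], [0.16,  -3.06,  0.29]]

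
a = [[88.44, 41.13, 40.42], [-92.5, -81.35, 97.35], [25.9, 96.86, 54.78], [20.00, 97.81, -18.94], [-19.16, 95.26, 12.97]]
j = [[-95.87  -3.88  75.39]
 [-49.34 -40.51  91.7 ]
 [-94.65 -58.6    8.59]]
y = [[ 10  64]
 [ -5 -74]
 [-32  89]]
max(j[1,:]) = 91.7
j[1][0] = -49.34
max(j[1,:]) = 91.7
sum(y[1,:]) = -79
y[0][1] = 64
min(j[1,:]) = -49.34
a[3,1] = 97.81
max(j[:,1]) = -3.88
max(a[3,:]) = 97.81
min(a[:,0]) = -92.5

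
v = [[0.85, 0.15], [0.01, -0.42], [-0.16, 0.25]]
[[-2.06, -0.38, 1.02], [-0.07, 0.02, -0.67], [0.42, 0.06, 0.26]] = v @ [[-2.44, -0.44, 0.92], [0.11, -0.06, 1.61]]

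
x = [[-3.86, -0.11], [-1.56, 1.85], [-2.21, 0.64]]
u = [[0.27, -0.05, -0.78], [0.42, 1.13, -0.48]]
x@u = [[-1.09, 0.07, 3.06], [0.36, 2.17, 0.33], [-0.33, 0.83, 1.42]]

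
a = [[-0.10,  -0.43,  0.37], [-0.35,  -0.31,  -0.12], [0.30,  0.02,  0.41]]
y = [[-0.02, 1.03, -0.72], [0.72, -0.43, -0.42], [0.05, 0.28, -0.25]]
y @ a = [[-0.57,-0.33,-0.43], [-0.05,-0.18,0.15], [-0.18,-0.11,-0.12]]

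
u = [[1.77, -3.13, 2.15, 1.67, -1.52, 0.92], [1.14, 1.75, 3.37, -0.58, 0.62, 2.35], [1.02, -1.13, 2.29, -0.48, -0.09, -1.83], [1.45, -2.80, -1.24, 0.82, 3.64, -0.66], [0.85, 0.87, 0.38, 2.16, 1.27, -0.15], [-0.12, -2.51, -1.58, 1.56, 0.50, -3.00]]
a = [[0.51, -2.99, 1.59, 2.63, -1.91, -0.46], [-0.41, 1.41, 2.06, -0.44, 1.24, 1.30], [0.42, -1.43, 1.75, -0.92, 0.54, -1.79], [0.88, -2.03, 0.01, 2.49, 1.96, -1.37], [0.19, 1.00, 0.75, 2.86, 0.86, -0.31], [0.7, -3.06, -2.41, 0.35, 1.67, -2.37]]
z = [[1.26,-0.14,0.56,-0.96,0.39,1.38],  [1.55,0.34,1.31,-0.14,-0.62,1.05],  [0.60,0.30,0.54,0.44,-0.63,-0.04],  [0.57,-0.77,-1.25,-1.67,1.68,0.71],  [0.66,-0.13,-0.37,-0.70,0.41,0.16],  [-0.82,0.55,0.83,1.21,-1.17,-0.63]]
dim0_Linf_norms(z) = [1.55, 0.77, 1.31, 1.67, 1.68, 1.38]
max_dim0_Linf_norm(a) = 3.06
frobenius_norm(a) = 9.67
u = a + z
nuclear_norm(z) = 8.01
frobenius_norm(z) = 5.17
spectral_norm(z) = 4.11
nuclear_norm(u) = 22.21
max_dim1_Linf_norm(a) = 3.06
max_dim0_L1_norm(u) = 12.19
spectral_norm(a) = 6.83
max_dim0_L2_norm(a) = 5.24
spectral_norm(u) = 7.01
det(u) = -302.59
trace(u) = 4.90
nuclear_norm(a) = 19.77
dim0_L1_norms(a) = [3.11, 11.92, 8.57, 9.69, 8.18, 7.6]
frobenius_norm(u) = 10.53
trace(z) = 0.25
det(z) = -0.00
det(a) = -87.50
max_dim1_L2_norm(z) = 2.93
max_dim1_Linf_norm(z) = 1.68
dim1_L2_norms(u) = [4.85, 4.69, 3.34, 5.08, 2.82, 4.53]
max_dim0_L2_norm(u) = 5.39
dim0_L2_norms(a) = [1.38, 5.24, 4.03, 4.74, 3.58, 3.56]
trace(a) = 4.65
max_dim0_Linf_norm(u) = 3.64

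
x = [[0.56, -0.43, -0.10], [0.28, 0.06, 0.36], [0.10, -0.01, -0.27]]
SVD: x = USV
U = [[-0.96, 0.15, -0.24], [-0.24, -0.86, 0.44], [-0.14, 0.48, 0.86]]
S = [0.74, 0.48, 0.15]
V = [[-0.84, 0.54, 0.06], [-0.23, -0.25, -0.94], [0.49, 0.80, -0.33]]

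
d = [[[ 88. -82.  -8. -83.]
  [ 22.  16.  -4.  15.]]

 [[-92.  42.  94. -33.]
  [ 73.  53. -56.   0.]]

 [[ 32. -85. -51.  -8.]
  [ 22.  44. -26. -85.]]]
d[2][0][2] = -51.0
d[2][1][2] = -26.0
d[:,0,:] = [[88.0, -82.0, -8.0, -83.0], [-92.0, 42.0, 94.0, -33.0], [32.0, -85.0, -51.0, -8.0]]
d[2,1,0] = 22.0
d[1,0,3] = -33.0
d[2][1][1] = 44.0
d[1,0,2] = 94.0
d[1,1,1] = 53.0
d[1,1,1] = 53.0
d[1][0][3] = -33.0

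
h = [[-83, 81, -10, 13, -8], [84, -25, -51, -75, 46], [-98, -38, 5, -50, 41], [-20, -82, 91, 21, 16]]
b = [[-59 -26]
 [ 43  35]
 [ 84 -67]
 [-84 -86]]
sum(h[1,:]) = -21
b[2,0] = 84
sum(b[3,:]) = -170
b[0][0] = -59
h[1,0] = 84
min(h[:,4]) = -8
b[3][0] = -84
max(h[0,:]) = 81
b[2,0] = 84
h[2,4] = 41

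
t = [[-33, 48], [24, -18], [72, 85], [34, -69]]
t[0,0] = -33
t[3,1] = -69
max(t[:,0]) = 72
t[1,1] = -18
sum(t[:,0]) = 97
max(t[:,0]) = 72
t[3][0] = 34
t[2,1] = 85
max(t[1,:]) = 24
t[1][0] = 24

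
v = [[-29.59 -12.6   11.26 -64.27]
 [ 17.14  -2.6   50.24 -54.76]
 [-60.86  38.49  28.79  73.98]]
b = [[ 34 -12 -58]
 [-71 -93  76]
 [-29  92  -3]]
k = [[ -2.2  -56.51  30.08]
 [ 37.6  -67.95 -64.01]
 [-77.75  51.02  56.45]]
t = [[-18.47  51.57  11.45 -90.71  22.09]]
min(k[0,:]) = -56.51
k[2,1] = 51.02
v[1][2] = 50.24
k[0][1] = -56.51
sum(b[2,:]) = 60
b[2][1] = 92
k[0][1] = -56.51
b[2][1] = 92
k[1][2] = -64.01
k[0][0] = -2.2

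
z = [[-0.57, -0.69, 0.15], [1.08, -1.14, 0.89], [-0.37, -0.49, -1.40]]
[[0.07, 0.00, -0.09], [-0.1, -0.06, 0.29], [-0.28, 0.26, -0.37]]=z @ [[-0.17,0.02,0.15], [0.09,-0.06,0.05], [0.21,-0.17,0.21]]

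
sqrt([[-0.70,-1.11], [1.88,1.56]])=[[0.18, -0.66], [1.11, 1.51]]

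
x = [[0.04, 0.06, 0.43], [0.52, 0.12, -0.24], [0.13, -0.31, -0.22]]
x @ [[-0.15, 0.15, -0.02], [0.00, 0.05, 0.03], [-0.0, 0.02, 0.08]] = [[-0.01, 0.02, 0.04], [-0.08, 0.08, -0.03], [-0.02, -0.00, -0.03]]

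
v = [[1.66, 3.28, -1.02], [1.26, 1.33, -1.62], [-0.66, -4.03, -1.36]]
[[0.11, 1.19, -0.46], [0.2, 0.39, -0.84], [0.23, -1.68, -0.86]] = v @ [[0.32, -0.12, 0.03], [-0.12, 0.43, 0.02], [0.03, 0.02, 0.56]]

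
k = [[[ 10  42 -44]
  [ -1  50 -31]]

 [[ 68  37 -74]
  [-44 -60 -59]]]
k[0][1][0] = -1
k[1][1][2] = -59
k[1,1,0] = -44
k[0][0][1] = 42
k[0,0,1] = 42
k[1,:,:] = [[68, 37, -74], [-44, -60, -59]]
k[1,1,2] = -59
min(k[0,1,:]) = -31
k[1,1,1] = -60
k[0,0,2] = -44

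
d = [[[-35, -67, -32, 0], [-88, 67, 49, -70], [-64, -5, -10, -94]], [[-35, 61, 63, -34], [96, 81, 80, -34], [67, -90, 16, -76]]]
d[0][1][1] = 67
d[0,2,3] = -94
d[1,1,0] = 96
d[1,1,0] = 96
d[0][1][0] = -88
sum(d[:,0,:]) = -79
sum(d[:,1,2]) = 129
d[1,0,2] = 63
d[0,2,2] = -10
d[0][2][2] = -10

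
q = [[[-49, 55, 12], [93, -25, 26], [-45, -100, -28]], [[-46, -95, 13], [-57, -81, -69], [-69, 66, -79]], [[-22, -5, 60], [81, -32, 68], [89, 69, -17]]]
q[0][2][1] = -100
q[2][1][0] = 81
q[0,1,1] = -25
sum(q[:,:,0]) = -25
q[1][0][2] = 13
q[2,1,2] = 68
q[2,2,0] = 89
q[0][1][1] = -25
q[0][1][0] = 93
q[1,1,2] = -69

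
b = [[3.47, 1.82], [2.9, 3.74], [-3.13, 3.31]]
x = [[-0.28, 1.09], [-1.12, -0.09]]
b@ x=[[-3.01, 3.62], [-5.00, 2.82], [-2.83, -3.71]]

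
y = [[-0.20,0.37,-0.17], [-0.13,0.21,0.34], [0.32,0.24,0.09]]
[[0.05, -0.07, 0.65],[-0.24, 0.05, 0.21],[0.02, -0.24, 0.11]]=y@ [[0.23, -0.51, -0.51], [-0.01, -0.38, 1.3], [-0.6, 0.18, -0.38]]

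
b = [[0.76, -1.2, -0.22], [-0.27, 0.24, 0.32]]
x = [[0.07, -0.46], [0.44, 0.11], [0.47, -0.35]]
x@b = [[0.18, -0.19, -0.16], [0.30, -0.50, -0.06], [0.45, -0.65, -0.22]]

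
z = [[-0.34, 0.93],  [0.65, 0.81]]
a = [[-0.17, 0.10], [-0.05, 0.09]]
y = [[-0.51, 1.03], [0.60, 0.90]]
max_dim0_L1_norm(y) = 1.93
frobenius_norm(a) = 0.22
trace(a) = -0.08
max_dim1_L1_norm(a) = 0.27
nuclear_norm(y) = 2.16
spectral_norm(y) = 1.37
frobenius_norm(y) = 1.58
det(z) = -0.88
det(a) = -0.01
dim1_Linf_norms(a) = [0.17, 0.09]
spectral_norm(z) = 1.25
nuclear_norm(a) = 0.26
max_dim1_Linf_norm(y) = 1.03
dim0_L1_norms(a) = [0.22, 0.19]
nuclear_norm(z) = 1.95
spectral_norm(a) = 0.22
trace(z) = 0.47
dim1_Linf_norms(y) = [1.03, 0.9]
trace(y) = 0.39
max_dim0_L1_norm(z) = 1.74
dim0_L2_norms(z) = [0.73, 1.23]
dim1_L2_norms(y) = [1.15, 1.08]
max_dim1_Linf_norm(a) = 0.17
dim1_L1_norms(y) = [1.54, 1.5]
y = z + a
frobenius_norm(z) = 1.43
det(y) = -1.08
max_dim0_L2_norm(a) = 0.18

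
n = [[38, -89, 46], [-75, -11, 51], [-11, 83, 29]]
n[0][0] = 38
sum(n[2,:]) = 101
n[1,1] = -11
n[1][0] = -75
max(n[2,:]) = 83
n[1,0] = -75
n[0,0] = 38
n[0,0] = 38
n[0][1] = -89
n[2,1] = 83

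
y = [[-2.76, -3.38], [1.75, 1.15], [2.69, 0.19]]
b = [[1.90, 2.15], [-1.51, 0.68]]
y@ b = [[-0.14, -8.23], [1.59, 4.54], [4.82, 5.91]]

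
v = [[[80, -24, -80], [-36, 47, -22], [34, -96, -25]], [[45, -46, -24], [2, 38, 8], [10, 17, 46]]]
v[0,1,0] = -36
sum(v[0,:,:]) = -122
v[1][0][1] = -46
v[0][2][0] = 34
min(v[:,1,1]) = 38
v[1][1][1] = 38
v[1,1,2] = 8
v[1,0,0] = 45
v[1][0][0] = 45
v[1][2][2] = 46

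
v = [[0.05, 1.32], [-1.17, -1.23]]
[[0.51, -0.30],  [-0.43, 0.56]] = v@[[-0.04,-0.25], [0.39,-0.22]]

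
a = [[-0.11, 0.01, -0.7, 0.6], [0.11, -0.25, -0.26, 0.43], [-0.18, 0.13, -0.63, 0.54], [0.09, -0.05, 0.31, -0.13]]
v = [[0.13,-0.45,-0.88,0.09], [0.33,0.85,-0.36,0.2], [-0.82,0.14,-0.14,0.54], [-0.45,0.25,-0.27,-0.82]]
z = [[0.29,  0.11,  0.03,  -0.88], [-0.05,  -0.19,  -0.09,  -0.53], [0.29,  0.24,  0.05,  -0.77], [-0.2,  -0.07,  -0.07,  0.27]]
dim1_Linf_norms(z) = [0.88, 0.53, 0.77, 0.27]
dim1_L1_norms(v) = [1.55, 1.74, 1.64, 1.79]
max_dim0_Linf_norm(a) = 0.7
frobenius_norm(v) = 2.00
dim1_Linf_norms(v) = [0.88, 0.85, 0.82, 0.82]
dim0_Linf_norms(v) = [0.82, 0.85, 0.88, 0.82]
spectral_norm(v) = 1.01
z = a @ v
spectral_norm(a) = 1.38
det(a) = 0.00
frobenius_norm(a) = 1.43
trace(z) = 0.42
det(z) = 0.00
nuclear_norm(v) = 4.01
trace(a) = -1.12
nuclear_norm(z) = 1.86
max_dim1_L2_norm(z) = 0.93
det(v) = 1.01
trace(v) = 0.02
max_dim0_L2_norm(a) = 1.02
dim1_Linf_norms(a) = [0.7, 0.43, 0.63, 0.31]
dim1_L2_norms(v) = [1.0, 1.0, 1.0, 1.01]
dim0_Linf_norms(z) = [0.29, 0.24, 0.09, 0.88]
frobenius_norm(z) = 1.43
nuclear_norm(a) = 1.85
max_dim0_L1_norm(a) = 1.9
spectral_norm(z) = 1.38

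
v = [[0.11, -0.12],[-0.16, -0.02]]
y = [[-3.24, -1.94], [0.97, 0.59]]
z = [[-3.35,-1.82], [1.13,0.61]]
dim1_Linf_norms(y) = [3.24, 0.97]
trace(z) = -2.74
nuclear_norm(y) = 3.95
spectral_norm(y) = 3.94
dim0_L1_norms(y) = [4.21, 2.53]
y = v + z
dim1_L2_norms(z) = [3.81, 1.28]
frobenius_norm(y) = 3.94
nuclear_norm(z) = 4.03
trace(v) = 0.09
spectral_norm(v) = 0.20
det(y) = -0.03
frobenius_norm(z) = 4.02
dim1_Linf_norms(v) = [0.12, 0.16]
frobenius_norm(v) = 0.23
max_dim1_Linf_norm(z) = 3.35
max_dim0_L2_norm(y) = 3.38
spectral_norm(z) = 4.02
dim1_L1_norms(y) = [5.18, 1.56]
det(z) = 0.01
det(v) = -0.02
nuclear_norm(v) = 0.31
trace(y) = -2.65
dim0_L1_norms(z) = [4.48, 2.43]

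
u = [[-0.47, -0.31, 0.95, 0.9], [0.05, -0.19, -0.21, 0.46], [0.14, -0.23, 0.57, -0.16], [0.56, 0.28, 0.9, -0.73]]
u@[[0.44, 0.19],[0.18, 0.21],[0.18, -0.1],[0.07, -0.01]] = [[-0.03, -0.26], [-0.02, -0.01], [0.11, -0.08], [0.41, 0.08]]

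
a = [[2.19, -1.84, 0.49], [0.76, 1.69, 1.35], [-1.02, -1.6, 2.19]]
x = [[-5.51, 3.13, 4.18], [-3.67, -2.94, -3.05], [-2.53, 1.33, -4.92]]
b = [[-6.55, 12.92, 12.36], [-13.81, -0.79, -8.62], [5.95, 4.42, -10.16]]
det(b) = -3473.94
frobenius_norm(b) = 28.04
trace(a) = 6.07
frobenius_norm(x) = 11.02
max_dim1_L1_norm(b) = 31.83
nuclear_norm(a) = 8.05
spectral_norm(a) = 3.22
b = a @ x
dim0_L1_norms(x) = [11.71, 7.4, 12.15]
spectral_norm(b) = 20.32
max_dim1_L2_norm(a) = 2.9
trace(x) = -13.37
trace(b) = -17.50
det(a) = 18.68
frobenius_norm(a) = 4.70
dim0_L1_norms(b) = [26.31, 18.13, 31.14]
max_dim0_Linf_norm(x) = 5.51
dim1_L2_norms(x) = [7.59, 5.6, 5.69]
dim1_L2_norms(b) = [19.04, 16.3, 12.58]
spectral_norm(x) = 7.68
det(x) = -185.91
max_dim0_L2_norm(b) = 18.17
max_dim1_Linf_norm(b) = 13.81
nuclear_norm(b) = 47.07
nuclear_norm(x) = 18.21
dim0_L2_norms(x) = [7.09, 4.5, 7.14]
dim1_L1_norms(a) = [4.52, 3.8, 4.81]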